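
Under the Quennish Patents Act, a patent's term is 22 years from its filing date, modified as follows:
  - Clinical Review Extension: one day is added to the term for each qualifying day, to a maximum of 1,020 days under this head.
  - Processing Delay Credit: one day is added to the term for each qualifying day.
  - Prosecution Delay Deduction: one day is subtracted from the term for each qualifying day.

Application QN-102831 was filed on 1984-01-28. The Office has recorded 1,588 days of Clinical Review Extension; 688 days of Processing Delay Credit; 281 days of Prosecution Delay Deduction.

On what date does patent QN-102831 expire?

December 25, 2009

Base term: filing date + 22 years → 28 January 2006.
Clinical Review Extension: 1588 days claimed exceeds the 1020-day cap, so +1020 days → 13 November 2008.
Processing Delay Credit: +688 days → 2 October 2010.
Prosecution Delay Deduction: −281 days → 25 December 2009.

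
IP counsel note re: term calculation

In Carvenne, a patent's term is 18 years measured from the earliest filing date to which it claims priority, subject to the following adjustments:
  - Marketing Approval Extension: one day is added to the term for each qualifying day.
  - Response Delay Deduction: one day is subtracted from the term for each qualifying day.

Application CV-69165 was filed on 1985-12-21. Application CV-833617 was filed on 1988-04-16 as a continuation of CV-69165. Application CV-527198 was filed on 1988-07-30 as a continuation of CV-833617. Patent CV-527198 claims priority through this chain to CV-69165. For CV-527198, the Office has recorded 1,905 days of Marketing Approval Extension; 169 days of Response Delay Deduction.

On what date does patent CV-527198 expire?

September 21, 2008

Earliest priority filing: 21 December 1985.
Base term: 21 December 1985 + 18 years → 21 December 2003.
Marketing Approval Extension: +1905 days → 9 March 2009.
Response Delay Deduction: −169 days → 21 September 2008.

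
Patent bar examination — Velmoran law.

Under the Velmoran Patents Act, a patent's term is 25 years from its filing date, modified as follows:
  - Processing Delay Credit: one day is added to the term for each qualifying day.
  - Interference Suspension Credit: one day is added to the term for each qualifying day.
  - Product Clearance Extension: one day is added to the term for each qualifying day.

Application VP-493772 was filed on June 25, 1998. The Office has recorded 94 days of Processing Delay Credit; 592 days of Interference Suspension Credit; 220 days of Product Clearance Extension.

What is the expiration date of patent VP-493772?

Base term: filing date + 25 years → 25 June 2023.
Processing Delay Credit: +94 days → 27 September 2023.
Interference Suspension Credit: +592 days → 11 May 2025.
Product Clearance Extension: +220 days → 17 December 2025.

2025-12-17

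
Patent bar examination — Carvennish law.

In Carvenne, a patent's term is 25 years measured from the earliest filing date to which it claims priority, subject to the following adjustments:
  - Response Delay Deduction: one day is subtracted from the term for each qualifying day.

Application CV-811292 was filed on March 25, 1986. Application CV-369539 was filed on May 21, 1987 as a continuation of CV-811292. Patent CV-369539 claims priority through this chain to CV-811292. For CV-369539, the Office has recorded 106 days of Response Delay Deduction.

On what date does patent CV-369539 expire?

Earliest priority filing: 25 March 1986.
Base term: 25 March 1986 + 25 years → 25 March 2011.
Response Delay Deduction: −106 days → 9 December 2010.

2010-12-09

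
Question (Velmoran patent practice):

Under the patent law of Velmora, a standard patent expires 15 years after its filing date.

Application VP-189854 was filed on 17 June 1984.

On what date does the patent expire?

1999-06-17

Filing date + 15 years → 17 June 1999.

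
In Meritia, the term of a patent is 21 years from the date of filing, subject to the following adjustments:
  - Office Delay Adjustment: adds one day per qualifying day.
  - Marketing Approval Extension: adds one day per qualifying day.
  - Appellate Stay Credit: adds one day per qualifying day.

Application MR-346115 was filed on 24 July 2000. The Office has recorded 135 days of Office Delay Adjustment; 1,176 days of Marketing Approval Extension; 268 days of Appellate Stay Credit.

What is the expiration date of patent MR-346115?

Base term: filing date + 21 years → 24 July 2021.
Office Delay Adjustment: +135 days → 6 December 2021.
Marketing Approval Extension: +1176 days → 24 February 2025.
Appellate Stay Credit: +268 days → 19 November 2025.

November 19, 2025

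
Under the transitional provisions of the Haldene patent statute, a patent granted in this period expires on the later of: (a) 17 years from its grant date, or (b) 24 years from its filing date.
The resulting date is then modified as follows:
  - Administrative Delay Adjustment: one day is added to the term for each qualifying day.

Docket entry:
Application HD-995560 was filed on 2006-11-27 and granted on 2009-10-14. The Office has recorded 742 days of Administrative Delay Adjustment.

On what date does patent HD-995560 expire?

(a) grant + 17 years → 14 October 2026.
(b) filing + 24 years → 27 November 2030.
Later of the two: 27 November 2030.
Administrative Delay Adjustment: +742 days → 8 December 2032.

December 8, 2032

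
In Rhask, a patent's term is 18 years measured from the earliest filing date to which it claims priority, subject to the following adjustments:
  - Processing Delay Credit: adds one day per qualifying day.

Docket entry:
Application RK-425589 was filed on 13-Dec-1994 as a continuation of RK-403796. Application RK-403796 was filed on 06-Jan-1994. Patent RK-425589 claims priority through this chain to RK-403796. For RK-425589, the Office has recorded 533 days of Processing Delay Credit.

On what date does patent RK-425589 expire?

June 22, 2013

Earliest priority filing: 6 January 1994.
Base term: 6 January 1994 + 18 years → 6 January 2012.
Processing Delay Credit: +533 days → 22 June 2013.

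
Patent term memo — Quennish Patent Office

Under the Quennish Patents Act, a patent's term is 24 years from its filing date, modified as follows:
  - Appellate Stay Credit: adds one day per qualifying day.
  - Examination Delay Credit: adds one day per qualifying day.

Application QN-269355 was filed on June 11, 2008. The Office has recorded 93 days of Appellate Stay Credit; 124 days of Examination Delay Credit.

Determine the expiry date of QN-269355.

January 14, 2033

Base term: filing date + 24 years → 11 June 2032.
Appellate Stay Credit: +93 days → 12 September 2032.
Examination Delay Credit: +124 days → 14 January 2033.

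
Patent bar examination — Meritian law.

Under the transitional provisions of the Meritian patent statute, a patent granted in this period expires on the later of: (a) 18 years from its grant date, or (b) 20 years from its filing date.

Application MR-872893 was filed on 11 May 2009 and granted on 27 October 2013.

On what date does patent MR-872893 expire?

(a) grant + 18 years → 27 October 2031.
(b) filing + 20 years → 11 May 2029.
Later of the two: 27 October 2031.

2031-10-27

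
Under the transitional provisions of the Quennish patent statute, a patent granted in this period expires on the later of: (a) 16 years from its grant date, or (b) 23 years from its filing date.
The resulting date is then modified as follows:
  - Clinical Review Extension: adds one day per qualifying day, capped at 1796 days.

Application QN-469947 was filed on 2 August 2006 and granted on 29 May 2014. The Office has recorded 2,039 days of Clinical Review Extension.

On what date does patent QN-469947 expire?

(a) grant + 16 years → 29 May 2030.
(b) filing + 23 years → 2 August 2029.
Later of the two: 29 May 2030.
Clinical Review Extension: 2039 days claimed exceeds the 1796-day cap, so +1796 days → 29 April 2035.

2035-04-29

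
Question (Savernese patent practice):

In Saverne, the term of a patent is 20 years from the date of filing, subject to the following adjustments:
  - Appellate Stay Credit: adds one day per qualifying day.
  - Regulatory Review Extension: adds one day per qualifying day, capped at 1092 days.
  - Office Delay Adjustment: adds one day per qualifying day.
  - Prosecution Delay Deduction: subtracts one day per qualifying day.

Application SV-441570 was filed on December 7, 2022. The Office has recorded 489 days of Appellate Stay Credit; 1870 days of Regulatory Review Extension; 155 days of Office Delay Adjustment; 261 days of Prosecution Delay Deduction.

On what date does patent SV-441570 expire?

Base term: filing date + 20 years → 7 December 2042.
Appellate Stay Credit: +489 days → 9 April 2044.
Regulatory Review Extension: 1870 days claimed exceeds the 1092-day cap, so +1092 days → 6 April 2047.
Office Delay Adjustment: +155 days → 8 September 2047.
Prosecution Delay Deduction: −261 days → 21 December 2046.

December 21, 2046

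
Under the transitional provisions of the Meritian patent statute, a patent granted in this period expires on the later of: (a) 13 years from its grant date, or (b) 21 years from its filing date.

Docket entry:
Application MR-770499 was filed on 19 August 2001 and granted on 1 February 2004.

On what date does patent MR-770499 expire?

2022-08-19

(a) grant + 13 years → 1 February 2017.
(b) filing + 21 years → 19 August 2022.
Later of the two: 19 August 2022.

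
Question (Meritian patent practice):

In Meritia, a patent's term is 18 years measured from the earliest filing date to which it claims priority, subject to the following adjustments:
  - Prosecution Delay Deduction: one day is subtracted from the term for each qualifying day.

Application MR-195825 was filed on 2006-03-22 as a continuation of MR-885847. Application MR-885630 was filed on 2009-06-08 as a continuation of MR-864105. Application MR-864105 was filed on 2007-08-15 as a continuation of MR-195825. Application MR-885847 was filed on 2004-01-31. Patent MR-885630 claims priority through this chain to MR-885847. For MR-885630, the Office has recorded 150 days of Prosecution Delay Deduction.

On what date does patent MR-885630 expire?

Earliest priority filing: 31 January 2004.
Base term: 31 January 2004 + 18 years → 31 January 2022.
Prosecution Delay Deduction: −150 days → 3 September 2021.

September 3, 2021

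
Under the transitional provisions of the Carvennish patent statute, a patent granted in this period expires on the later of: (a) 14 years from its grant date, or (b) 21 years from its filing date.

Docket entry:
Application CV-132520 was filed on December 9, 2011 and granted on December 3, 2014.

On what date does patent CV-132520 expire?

December 9, 2032

(a) grant + 14 years → 3 December 2028.
(b) filing + 21 years → 9 December 2032.
Later of the two: 9 December 2032.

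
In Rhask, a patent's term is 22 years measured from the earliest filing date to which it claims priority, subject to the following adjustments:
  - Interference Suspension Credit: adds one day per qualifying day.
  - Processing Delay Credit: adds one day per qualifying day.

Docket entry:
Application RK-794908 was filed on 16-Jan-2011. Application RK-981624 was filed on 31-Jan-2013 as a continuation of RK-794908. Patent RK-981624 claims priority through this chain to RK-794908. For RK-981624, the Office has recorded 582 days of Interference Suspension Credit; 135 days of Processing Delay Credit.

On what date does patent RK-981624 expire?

Earliest priority filing: 16 January 2011.
Base term: 16 January 2011 + 22 years → 16 January 2033.
Interference Suspension Credit: +582 days → 21 August 2034.
Processing Delay Credit: +135 days → 3 January 2035.

2035-01-03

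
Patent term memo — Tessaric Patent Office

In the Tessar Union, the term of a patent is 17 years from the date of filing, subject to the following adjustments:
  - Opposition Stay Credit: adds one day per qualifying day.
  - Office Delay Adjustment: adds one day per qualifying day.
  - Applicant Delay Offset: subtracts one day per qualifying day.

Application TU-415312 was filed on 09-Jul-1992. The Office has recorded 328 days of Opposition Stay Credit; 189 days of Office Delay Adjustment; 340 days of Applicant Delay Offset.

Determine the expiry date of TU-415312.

Base term: filing date + 17 years → 9 July 2009.
Opposition Stay Credit: +328 days → 2 June 2010.
Office Delay Adjustment: +189 days → 8 December 2010.
Applicant Delay Offset: −340 days → 2 January 2010.

2010-01-02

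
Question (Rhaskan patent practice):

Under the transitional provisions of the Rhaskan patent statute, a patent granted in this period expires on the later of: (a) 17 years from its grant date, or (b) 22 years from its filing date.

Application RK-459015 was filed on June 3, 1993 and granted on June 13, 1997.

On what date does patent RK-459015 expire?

2015-06-03

(a) grant + 17 years → 13 June 2014.
(b) filing + 22 years → 3 June 2015.
Later of the two: 3 June 2015.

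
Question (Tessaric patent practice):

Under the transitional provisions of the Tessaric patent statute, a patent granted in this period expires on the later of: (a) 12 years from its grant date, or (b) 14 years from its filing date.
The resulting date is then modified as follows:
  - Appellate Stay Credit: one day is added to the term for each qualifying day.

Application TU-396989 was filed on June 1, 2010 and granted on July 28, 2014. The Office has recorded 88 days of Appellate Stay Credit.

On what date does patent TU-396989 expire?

(a) grant + 12 years → 28 July 2026.
(b) filing + 14 years → 1 June 2024.
Later of the two: 28 July 2026.
Appellate Stay Credit: +88 days → 24 October 2026.

October 24, 2026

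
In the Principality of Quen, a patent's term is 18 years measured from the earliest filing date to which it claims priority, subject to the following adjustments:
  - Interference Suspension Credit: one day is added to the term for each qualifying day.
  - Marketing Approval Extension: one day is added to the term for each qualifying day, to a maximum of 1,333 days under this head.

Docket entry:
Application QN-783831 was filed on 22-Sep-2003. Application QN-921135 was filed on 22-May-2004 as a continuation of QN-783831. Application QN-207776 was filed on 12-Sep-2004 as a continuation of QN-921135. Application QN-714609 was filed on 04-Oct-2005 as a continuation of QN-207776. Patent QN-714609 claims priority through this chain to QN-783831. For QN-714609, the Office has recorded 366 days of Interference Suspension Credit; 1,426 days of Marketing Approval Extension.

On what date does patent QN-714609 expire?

Earliest priority filing: 22 September 2003.
Base term: 22 September 2003 + 18 years → 22 September 2021.
Interference Suspension Credit: +366 days → 23 September 2022.
Marketing Approval Extension: 1426 days claimed exceeds the 1333-day cap, so +1333 days → 18 May 2026.

2026-05-18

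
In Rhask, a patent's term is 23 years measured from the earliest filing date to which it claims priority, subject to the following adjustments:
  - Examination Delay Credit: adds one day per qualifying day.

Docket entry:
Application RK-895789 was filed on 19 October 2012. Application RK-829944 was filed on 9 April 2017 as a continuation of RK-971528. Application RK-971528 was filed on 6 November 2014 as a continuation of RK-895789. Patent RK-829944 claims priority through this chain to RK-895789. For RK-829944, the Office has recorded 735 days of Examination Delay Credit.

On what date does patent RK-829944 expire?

Earliest priority filing: 19 October 2012.
Base term: 19 October 2012 + 23 years → 19 October 2035.
Examination Delay Credit: +735 days → 23 October 2037.

2037-10-23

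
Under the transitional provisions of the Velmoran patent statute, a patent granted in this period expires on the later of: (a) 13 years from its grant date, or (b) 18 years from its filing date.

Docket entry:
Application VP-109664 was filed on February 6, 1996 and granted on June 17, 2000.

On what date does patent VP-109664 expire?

February 6, 2014

(a) grant + 13 years → 17 June 2013.
(b) filing + 18 years → 6 February 2014.
Later of the two: 6 February 2014.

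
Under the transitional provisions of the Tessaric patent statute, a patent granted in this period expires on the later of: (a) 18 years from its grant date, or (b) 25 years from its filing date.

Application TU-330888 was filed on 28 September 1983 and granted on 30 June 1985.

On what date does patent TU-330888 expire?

2008-09-28

(a) grant + 18 years → 30 June 2003.
(b) filing + 25 years → 28 September 2008.
Later of the two: 28 September 2008.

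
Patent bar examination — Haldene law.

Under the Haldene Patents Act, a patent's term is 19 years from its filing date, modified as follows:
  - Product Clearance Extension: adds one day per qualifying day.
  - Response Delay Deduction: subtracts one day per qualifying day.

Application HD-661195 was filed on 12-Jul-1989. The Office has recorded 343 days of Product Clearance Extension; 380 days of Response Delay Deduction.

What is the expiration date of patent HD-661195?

June 5, 2008

Base term: filing date + 19 years → 12 July 2008.
Product Clearance Extension: +343 days → 20 June 2009.
Response Delay Deduction: −380 days → 5 June 2008.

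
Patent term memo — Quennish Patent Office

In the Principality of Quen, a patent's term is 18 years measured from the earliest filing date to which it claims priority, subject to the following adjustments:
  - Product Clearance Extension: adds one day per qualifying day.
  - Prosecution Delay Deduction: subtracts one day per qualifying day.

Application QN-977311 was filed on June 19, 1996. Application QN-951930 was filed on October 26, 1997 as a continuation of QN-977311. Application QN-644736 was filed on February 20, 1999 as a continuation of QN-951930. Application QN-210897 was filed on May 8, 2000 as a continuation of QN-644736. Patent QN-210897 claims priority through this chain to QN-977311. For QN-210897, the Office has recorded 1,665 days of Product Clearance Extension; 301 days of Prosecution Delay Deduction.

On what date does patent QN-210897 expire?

March 14, 2018

Earliest priority filing: 19 June 1996.
Base term: 19 June 1996 + 18 years → 19 June 2014.
Product Clearance Extension: +1665 days → 9 January 2019.
Prosecution Delay Deduction: −301 days → 14 March 2018.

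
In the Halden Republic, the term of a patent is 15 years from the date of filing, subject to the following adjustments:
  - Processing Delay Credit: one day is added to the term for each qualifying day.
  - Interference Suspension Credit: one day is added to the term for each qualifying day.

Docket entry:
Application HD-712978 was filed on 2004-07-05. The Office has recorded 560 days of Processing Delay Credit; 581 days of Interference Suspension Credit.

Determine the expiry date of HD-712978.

Base term: filing date + 15 years → 5 July 2019.
Processing Delay Credit: +560 days → 15 January 2021.
Interference Suspension Credit: +581 days → 19 August 2022.

2022-08-19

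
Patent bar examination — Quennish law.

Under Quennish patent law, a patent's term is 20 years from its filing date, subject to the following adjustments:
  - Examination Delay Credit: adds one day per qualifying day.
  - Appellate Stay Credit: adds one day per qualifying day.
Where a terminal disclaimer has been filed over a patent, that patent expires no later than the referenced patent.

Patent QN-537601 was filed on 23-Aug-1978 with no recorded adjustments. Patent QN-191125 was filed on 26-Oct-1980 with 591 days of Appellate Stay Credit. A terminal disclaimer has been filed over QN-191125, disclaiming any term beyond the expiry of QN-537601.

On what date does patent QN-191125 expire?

Natural term of QN-191125:
  Base: filing + 20 years → 26 October 2000.
  Appellate Stay Credit: +591 days → 9 June 2002.
Expiry of referenced patent QN-537601:
  Base: filing + 20 years → 23 August 1998.
Terminal disclaimer: QN-191125 expires on the earlier of 9 June 2002 and 23 August 1998.

August 23, 1998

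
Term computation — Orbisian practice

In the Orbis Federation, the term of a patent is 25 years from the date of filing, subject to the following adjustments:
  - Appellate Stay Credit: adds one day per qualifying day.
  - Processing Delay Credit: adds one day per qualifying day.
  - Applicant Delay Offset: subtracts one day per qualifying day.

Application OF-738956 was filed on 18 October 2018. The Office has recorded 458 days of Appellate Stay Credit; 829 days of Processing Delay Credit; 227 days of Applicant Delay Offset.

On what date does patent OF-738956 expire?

Base term: filing date + 25 years → 18 October 2043.
Appellate Stay Credit: +458 days → 18 January 2045.
Processing Delay Credit: +829 days → 27 April 2047.
Applicant Delay Offset: −227 days → 12 September 2046.

2046-09-12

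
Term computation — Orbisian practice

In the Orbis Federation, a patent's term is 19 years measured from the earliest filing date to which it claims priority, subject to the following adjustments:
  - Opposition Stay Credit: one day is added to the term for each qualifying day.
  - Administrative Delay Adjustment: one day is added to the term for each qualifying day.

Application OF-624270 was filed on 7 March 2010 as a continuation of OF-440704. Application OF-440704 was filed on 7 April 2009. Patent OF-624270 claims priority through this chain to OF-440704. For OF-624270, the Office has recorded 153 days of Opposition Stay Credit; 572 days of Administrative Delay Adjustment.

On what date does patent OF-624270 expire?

Earliest priority filing: 7 April 2009.
Base term: 7 April 2009 + 19 years → 7 April 2028.
Opposition Stay Credit: +153 days → 7 September 2028.
Administrative Delay Adjustment: +572 days → 2 April 2030.

2030-04-02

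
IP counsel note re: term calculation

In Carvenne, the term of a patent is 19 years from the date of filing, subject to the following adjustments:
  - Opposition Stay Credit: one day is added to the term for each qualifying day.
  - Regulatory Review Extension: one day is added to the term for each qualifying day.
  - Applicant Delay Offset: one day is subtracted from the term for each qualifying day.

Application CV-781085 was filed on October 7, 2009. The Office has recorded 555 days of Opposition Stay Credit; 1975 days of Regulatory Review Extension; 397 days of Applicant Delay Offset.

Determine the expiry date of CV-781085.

August 10, 2034

Base term: filing date + 19 years → 7 October 2028.
Opposition Stay Credit: +555 days → 15 April 2030.
Regulatory Review Extension: +1975 days → 11 September 2035.
Applicant Delay Offset: −397 days → 10 August 2034.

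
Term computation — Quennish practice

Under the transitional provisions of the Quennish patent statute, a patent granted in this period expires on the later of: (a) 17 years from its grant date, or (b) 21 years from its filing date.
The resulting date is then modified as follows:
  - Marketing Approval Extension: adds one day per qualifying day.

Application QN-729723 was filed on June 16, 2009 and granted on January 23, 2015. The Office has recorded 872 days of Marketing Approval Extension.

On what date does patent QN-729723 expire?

(a) grant + 17 years → 23 January 2032.
(b) filing + 21 years → 16 June 2030.
Later of the two: 23 January 2032.
Marketing Approval Extension: +872 days → 13 June 2034.

2034-06-13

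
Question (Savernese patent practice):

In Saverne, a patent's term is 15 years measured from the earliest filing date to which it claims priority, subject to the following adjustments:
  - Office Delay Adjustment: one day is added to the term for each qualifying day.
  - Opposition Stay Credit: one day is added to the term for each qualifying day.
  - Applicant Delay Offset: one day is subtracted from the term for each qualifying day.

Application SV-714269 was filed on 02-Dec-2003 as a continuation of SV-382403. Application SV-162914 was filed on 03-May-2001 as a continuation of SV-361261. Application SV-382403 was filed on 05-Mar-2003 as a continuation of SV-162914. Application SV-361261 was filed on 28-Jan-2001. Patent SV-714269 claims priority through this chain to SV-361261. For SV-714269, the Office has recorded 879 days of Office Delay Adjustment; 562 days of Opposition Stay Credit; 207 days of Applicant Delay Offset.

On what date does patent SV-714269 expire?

Earliest priority filing: 28 January 2001.
Base term: 28 January 2001 + 15 years → 28 January 2016.
Office Delay Adjustment: +879 days → 25 June 2018.
Opposition Stay Credit: +562 days → 8 January 2020.
Applicant Delay Offset: −207 days → 15 June 2019.

June 15, 2019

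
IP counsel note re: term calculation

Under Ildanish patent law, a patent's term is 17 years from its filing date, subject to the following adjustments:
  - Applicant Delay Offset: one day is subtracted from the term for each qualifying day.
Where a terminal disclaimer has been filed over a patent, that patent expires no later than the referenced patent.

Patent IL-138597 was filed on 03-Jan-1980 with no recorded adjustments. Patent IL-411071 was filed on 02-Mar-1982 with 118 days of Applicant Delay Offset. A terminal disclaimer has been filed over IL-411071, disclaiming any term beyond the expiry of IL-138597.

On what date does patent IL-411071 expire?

Natural term of IL-411071:
  Base: filing + 17 years → 2 March 1999.
  Applicant Delay Offset: −118 days → 4 November 1998.
Expiry of referenced patent IL-138597:
  Base: filing + 17 years → 3 January 1997.
Terminal disclaimer: IL-411071 expires on the earlier of 4 November 1998 and 3 January 1997.

January 3, 1997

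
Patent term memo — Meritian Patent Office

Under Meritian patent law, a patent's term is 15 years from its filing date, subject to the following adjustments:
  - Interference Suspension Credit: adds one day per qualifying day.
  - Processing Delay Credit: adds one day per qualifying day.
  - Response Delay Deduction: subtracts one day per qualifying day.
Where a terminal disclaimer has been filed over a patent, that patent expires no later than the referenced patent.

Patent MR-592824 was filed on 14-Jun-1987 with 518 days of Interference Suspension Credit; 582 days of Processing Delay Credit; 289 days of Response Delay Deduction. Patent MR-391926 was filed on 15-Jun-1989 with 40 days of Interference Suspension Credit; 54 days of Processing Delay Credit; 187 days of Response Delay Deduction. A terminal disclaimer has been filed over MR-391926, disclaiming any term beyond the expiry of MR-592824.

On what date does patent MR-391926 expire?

Natural term of MR-391926:
  Base: filing + 15 years → 15 June 2004.
  Interference Suspension Credit: +40 days → 25 July 2004.
  Processing Delay Credit: +54 days → 17 September 2004.
  Response Delay Deduction: −187 days → 14 March 2004.
Expiry of referenced patent MR-592824:
  Base: filing + 15 years → 14 June 2002.
  Interference Suspension Credit: +518 days → 14 November 2003.
  Processing Delay Credit: +582 days → 18 June 2005.
  Response Delay Deduction: −289 days → 2 September 2004.
Terminal disclaimer: MR-391926 expires on the earlier of 14 March 2004 and 2 September 2004.

2004-03-14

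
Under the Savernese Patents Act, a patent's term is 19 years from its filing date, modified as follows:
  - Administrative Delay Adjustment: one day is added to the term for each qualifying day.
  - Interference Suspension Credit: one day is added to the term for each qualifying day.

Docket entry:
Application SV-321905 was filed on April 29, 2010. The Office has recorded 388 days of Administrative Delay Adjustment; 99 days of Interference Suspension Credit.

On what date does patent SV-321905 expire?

Base term: filing date + 19 years → 29 April 2029.
Administrative Delay Adjustment: +388 days → 22 May 2030.
Interference Suspension Credit: +99 days → 29 August 2030.

2030-08-29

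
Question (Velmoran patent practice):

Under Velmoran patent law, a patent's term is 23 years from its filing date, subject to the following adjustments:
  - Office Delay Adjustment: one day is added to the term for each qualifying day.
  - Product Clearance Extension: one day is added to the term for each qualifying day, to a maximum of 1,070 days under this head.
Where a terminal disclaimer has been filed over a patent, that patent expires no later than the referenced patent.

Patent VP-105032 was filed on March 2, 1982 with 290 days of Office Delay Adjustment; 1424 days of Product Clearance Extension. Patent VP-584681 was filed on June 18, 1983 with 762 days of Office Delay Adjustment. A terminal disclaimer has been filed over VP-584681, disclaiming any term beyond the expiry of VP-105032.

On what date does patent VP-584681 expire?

Natural term of VP-584681:
  Base: filing + 23 years → 18 June 2006.
  Office Delay Adjustment: +762 days → 19 July 2008.
Expiry of referenced patent VP-105032:
  Base: filing + 23 years → 2 March 2005.
  Office Delay Adjustment: +290 days → 17 December 2005.
  Product Clearance Extension: 1424 days claimed exceeds the 1070-day cap, so +1070 days → 21 November 2008.
Terminal disclaimer: VP-584681 expires on the earlier of 19 July 2008 and 21 November 2008.

2008-07-19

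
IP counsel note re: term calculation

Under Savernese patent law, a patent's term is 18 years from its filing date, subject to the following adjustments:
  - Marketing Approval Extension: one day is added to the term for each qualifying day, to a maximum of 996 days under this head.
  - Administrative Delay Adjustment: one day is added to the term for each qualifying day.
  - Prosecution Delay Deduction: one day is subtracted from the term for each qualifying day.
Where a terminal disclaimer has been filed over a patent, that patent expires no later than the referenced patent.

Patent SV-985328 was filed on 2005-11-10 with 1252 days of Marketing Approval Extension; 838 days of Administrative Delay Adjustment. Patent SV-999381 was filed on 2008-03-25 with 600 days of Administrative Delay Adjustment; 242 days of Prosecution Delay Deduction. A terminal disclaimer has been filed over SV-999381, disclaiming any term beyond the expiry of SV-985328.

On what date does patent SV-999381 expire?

Natural term of SV-999381:
  Base: filing + 18 years → 25 March 2026.
  Administrative Delay Adjustment: +600 days → 15 November 2027.
  Prosecution Delay Deduction: −242 days → 18 March 2027.
Expiry of referenced patent SV-985328:
  Base: filing + 18 years → 10 November 2023.
  Marketing Approval Extension: 1252 days claimed exceeds the 996-day cap, so +996 days → 2 August 2026.
  Administrative Delay Adjustment: +838 days → 17 November 2028.
Terminal disclaimer: SV-999381 expires on the earlier of 18 March 2027 and 17 November 2028.

March 18, 2027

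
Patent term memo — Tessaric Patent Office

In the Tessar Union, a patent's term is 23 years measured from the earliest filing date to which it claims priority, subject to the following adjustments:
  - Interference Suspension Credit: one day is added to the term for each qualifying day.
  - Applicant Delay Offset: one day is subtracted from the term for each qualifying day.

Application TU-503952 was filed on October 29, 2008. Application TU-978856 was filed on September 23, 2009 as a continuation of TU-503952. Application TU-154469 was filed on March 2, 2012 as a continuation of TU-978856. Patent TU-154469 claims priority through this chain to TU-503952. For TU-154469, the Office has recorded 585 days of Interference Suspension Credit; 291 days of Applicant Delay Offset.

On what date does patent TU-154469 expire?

2032-08-18

Earliest priority filing: 29 October 2008.
Base term: 29 October 2008 + 23 years → 29 October 2031.
Interference Suspension Credit: +585 days → 5 June 2033.
Applicant Delay Offset: −291 days → 18 August 2032.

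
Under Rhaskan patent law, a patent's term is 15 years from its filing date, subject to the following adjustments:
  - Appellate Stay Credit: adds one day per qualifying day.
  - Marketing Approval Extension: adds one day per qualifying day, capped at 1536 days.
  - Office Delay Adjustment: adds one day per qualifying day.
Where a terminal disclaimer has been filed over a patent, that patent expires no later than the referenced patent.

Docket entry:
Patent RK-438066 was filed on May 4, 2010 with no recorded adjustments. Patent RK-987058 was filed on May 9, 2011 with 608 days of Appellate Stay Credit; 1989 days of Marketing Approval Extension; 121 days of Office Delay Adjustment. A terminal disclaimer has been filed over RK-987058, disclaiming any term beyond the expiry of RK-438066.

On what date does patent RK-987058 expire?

Natural term of RK-987058:
  Base: filing + 15 years → 9 May 2026.
  Appellate Stay Credit: +608 days → 7 January 2028.
  Marketing Approval Extension: 1989 days claimed exceeds the 1536-day cap, so +1536 days → 22 March 2032.
  Office Delay Adjustment: +121 days → 21 July 2032.
Expiry of referenced patent RK-438066:
  Base: filing + 15 years → 4 May 2025.
Terminal disclaimer: RK-987058 expires on the earlier of 21 July 2032 and 4 May 2025.

2025-05-04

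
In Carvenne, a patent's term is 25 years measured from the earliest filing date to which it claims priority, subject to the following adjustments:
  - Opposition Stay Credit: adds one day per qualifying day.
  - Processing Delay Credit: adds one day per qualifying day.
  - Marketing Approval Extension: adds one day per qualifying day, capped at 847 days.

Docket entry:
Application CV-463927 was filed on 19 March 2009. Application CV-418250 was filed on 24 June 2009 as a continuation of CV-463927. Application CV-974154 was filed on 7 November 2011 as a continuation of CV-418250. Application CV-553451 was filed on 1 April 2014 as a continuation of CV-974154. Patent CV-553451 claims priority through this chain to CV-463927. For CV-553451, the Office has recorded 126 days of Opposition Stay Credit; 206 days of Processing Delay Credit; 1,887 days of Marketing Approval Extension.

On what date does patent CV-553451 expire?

Earliest priority filing: 19 March 2009.
Base term: 19 March 2009 + 25 years → 19 March 2034.
Opposition Stay Credit: +126 days → 23 July 2034.
Processing Delay Credit: +206 days → 14 February 2035.
Marketing Approval Extension: 1887 days claimed exceeds the 847-day cap, so +847 days → 10 June 2037.

June 10, 2037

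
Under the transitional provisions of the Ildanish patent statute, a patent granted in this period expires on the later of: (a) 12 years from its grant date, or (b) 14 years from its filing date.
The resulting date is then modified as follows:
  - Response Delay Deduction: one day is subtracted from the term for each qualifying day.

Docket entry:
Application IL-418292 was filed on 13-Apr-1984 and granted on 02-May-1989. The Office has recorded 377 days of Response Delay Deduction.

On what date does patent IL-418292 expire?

(a) grant + 12 years → 2 May 2001.
(b) filing + 14 years → 13 April 1998.
Later of the two: 2 May 2001.
Response Delay Deduction: −377 days → 20 April 2000.

2000-04-20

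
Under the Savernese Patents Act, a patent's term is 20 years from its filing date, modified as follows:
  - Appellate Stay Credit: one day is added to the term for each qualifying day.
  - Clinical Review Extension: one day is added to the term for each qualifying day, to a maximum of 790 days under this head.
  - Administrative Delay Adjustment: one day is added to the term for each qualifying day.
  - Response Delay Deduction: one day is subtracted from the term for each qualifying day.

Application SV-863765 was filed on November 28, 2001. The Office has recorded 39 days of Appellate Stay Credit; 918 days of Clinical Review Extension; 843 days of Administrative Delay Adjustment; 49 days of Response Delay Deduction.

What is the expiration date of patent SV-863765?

2026-05-09

Base term: filing date + 20 years → 28 November 2021.
Appellate Stay Credit: +39 days → 6 January 2022.
Clinical Review Extension: 918 days claimed exceeds the 790-day cap, so +790 days → 6 March 2024.
Administrative Delay Adjustment: +843 days → 27 June 2026.
Response Delay Deduction: −49 days → 9 May 2026.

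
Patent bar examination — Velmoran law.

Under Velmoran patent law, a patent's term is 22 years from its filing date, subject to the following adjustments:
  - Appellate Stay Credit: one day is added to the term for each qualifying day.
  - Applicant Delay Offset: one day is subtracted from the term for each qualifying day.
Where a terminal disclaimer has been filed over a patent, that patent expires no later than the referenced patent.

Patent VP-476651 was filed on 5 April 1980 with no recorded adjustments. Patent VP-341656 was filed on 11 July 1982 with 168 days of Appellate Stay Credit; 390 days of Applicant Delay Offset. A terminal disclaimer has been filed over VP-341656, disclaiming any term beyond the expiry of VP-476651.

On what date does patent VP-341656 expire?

2002-04-05

Natural term of VP-341656:
  Base: filing + 22 years → 11 July 2004.
  Appellate Stay Credit: +168 days → 26 December 2004.
  Applicant Delay Offset: −390 days → 2 December 2003.
Expiry of referenced patent VP-476651:
  Base: filing + 22 years → 5 April 2002.
Terminal disclaimer: VP-341656 expires on the earlier of 2 December 2003 and 5 April 2002.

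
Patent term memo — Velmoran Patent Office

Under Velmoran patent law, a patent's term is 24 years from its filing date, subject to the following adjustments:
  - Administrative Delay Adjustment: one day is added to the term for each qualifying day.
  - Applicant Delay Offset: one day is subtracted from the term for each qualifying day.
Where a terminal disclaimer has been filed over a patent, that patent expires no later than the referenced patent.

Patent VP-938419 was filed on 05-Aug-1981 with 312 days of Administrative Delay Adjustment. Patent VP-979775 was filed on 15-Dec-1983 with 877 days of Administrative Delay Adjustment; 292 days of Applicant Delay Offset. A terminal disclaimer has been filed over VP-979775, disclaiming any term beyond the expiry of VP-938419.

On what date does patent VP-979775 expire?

Natural term of VP-979775:
  Base: filing + 24 years → 15 December 2007.
  Administrative Delay Adjustment: +877 days → 10 May 2010.
  Applicant Delay Offset: −292 days → 22 July 2009.
Expiry of referenced patent VP-938419:
  Base: filing + 24 years → 5 August 2005.
  Administrative Delay Adjustment: +312 days → 13 June 2006.
Terminal disclaimer: VP-979775 expires on the earlier of 22 July 2009 and 13 June 2006.

2006-06-13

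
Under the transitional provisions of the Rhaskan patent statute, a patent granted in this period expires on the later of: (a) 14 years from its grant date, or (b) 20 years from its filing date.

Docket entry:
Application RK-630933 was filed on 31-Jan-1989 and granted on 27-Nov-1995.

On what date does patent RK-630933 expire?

(a) grant + 14 years → 27 November 2009.
(b) filing + 20 years → 31 January 2009.
Later of the two: 27 November 2009.

2009-11-27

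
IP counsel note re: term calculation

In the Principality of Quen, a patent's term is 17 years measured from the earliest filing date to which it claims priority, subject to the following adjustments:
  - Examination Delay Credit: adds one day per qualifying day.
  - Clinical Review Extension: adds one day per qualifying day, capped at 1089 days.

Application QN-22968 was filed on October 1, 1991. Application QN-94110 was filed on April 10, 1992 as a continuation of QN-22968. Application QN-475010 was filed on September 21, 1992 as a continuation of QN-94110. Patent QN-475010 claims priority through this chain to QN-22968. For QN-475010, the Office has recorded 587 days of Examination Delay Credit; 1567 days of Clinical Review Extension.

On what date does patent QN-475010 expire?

May 4, 2013

Earliest priority filing: 1 October 1991.
Base term: 1 October 1991 + 17 years → 1 October 2008.
Examination Delay Credit: +587 days → 11 May 2010.
Clinical Review Extension: 1567 days claimed exceeds the 1089-day cap, so +1089 days → 4 May 2013.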